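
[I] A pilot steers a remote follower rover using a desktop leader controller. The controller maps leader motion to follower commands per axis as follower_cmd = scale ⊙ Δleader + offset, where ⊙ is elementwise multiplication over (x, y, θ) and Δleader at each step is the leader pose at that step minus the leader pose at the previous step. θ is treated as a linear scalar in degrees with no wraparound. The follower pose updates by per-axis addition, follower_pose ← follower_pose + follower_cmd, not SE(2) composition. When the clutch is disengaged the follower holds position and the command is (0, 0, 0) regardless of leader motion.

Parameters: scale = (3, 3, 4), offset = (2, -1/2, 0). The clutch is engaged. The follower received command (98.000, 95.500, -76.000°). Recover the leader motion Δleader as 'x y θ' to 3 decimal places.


32.000 32.000 -19.000

axis x: (98.000 − 2) / (3) = 32.000
axis y: (95.500 − -1/2) / (3) = 32.000
axis θ: (-76.000 − 0) / (4) = -19.000


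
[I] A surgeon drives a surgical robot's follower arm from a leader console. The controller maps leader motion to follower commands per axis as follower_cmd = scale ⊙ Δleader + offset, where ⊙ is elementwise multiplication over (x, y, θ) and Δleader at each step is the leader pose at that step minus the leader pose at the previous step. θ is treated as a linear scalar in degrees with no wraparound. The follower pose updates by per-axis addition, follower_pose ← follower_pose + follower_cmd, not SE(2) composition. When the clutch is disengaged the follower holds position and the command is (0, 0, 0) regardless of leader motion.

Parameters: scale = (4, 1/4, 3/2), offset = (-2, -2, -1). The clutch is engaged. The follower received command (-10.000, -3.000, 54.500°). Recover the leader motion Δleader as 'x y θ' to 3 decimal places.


axis x: (-10.000 − -2) / (4) = -2.000
axis y: (-3.000 − -2) / (1/4) = -4.000
axis θ: (54.500 − -1) / (3/2) = 37.000

-2.000 -4.000 37.000


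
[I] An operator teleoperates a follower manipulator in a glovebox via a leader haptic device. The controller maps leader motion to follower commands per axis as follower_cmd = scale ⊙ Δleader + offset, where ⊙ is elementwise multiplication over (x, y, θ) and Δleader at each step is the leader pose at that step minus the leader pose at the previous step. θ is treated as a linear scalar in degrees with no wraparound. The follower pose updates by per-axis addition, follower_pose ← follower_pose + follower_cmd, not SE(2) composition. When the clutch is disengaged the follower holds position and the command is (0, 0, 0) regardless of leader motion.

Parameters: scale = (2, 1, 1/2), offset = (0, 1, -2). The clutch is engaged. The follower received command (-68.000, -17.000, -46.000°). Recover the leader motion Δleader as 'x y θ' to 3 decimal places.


axis x: (-68.000 − 0) / (2) = -34.000
axis y: (-17.000 − 1) / (1) = -18.000
axis θ: (-46.000 − -2) / (1/2) = -88.000

-34.000 -18.000 -88.000


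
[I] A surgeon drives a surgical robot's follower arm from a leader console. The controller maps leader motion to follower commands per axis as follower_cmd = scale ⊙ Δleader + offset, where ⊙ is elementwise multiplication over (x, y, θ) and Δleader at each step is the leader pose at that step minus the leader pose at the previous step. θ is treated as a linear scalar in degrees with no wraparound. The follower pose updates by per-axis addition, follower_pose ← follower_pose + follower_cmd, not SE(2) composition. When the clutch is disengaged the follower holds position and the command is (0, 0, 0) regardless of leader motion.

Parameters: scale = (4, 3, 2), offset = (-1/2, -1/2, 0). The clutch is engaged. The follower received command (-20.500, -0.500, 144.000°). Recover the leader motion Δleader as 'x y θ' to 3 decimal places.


-5.000 0.000 72.000

axis x: (-20.500 − -1/2) / (4) = -5.000
axis y: (-0.500 − -1/2) / (3) = 0.000
axis θ: (144.000 − 0) / (2) = 72.000


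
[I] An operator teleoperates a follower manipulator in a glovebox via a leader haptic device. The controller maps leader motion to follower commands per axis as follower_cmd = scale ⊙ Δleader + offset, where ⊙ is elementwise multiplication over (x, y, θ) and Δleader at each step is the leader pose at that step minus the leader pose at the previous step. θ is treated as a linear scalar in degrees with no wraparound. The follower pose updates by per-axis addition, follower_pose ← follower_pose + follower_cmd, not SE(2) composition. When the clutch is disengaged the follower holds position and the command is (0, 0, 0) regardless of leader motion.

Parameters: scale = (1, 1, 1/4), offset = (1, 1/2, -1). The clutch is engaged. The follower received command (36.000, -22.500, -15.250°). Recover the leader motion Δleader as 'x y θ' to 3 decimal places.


35.000 -23.000 -57.000

axis x: (36.000 − 1) / (1) = 35.000
axis y: (-22.500 − 1/2) / (1) = -23.000
axis θ: (-15.250 − -1) / (1/4) = -57.000


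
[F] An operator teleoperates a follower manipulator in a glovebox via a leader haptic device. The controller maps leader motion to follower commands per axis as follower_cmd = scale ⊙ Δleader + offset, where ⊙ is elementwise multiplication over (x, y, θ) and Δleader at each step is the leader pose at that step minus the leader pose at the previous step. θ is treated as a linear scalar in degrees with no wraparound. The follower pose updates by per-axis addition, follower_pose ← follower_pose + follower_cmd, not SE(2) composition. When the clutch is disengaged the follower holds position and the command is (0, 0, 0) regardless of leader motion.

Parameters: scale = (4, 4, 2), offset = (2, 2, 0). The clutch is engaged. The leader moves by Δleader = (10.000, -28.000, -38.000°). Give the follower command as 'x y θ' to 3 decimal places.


axis x: 4·10.000 + 2 = 42.000
axis y: 4·-28.000 + 2 = -110.000
axis θ: 2·-38.000 + 0 = -76.000

42.000 -110.000 -76.000


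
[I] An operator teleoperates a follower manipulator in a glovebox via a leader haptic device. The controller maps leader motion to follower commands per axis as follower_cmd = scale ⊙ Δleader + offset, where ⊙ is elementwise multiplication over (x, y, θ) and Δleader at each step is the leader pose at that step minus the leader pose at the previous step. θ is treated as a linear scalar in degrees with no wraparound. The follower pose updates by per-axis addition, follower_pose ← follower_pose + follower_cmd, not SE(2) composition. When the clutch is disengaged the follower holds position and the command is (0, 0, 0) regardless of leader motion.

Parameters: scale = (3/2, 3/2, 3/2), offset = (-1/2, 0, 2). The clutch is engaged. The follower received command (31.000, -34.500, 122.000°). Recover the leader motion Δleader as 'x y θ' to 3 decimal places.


axis x: (31.000 − -1/2) / (3/2) = 21.000
axis y: (-34.500 − 0) / (3/2) = -23.000
axis θ: (122.000 − 2) / (3/2) = 80.000

21.000 -23.000 80.000


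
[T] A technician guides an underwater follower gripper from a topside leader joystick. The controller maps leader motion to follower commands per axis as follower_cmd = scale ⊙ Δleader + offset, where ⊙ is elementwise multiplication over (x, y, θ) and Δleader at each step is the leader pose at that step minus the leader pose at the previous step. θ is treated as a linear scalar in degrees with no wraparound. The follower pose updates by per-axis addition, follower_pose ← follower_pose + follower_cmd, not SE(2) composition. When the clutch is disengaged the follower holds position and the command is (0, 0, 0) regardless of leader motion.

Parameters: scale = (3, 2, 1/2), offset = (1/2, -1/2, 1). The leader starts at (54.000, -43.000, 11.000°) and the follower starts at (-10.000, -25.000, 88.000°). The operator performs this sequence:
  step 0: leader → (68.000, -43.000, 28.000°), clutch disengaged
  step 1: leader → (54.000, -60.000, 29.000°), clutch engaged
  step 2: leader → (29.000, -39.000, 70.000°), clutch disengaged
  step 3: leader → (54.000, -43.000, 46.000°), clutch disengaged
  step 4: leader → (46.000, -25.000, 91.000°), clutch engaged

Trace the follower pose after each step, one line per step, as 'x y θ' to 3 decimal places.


-10.000 -25.000 88.000
-51.500 -59.500 89.500
-51.500 -59.500 89.500
-51.500 -59.500 89.500
-75.000 -24.000 113.000

step 0: Δleader=(14.000, 0.000, 17.000°), disengaged; cmd=(0,0,0) → follower holds at (-10.000, -25.000, 88.000°)
step 1: Δleader=(-14.000, -17.000, 1.000°), engaged; cmd=(-41.500, -34.500, 1.500°) → follower=(-51.500, -59.500, 89.500°)
step 2: Δleader=(-25.000, 21.000, 41.000°), disengaged; cmd=(0,0,0) → follower holds at (-51.500, -59.500, 89.500°)
step 3: Δleader=(25.000, -4.000, -24.000°), disengaged; cmd=(0,0,0) → follower holds at (-51.500, -59.500, 89.500°)
step 4: Δleader=(-8.000, 18.000, 45.000°), engaged; cmd=(-23.500, 35.500, 23.500°) → follower=(-75.000, -24.000, 113.000°)


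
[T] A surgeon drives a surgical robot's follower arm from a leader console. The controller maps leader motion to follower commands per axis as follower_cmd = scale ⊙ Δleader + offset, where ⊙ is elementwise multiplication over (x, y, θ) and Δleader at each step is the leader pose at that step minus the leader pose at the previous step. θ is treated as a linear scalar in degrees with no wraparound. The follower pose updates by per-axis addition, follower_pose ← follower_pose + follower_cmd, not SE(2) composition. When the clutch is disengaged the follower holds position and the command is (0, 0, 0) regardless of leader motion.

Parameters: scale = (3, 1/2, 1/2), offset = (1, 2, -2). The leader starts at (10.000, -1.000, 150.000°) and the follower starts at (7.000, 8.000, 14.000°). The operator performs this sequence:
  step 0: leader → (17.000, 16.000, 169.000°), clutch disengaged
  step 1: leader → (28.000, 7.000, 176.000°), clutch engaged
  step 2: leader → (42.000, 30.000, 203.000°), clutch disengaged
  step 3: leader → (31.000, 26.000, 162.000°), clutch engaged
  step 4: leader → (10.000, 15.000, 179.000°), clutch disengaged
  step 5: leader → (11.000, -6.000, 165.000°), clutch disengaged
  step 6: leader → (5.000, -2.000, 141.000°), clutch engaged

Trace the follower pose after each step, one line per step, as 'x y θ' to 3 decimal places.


7.000 8.000 14.000
41.000 5.500 15.500
41.000 5.500 15.500
9.000 5.500 -7.000
9.000 5.500 -7.000
9.000 5.500 -7.000
-8.000 9.500 -21.000

step 0: Δleader=(7.000, 17.000, 19.000°), disengaged; cmd=(0,0,0) → follower holds at (7.000, 8.000, 14.000°)
step 1: Δleader=(11.000, -9.000, 7.000°), engaged; cmd=(34.000, -2.500, 1.500°) → follower=(41.000, 5.500, 15.500°)
step 2: Δleader=(14.000, 23.000, 27.000°), disengaged; cmd=(0,0,0) → follower holds at (41.000, 5.500, 15.500°)
step 3: Δleader=(-11.000, -4.000, -41.000°), engaged; cmd=(-32.000, 0.000, -22.500°) → follower=(9.000, 5.500, -7.000°)
step 4: Δleader=(-21.000, -11.000, 17.000°), disengaged; cmd=(0,0,0) → follower holds at (9.000, 5.500, -7.000°)
step 5: Δleader=(1.000, -21.000, -14.000°), disengaged; cmd=(0,0,0) → follower holds at (9.000, 5.500, -7.000°)
step 6: Δleader=(-6.000, 4.000, -24.000°), engaged; cmd=(-17.000, 4.000, -14.000°) → follower=(-8.000, 9.500, -21.000°)


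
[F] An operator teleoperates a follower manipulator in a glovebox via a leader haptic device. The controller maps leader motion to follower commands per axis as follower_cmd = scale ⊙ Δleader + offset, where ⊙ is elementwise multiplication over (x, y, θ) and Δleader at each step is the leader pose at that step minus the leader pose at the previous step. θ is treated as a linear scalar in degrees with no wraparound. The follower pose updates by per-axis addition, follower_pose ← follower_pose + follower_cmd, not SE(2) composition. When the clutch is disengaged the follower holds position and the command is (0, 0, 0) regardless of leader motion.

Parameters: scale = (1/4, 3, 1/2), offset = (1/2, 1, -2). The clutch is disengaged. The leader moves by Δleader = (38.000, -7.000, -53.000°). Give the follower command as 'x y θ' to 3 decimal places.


clutch disengaged → follower holds; cmd = (0, 0, 0)

0.000 0.000 0.000


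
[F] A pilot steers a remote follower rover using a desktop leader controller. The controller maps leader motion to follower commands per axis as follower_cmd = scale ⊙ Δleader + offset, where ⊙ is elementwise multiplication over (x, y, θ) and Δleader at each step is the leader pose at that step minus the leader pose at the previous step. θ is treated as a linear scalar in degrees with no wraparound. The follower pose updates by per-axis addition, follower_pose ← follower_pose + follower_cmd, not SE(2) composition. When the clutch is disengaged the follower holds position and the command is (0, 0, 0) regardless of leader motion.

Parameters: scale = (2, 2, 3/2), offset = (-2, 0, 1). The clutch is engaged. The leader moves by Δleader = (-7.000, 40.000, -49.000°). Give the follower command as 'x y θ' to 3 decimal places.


-16.000 80.000 -72.500

axis x: 2·-7.000 + -2 = -16.000
axis y: 2·40.000 + 0 = 80.000
axis θ: 3/2·-49.000 + 1 = -72.500


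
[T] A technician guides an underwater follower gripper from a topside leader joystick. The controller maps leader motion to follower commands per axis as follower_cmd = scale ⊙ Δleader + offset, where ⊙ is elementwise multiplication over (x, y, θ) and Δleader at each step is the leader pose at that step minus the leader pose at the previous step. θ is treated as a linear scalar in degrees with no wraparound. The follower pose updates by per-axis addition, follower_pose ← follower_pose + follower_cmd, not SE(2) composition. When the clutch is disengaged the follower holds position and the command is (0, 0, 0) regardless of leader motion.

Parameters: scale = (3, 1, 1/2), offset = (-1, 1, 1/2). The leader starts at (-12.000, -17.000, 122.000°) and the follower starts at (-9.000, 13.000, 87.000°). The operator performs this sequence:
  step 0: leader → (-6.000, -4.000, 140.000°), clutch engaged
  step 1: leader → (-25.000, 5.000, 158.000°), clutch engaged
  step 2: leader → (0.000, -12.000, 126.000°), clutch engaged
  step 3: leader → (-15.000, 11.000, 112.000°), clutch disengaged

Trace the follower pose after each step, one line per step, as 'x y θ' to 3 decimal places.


8.000 27.000 96.500
-50.000 37.000 106.000
24.000 21.000 90.500
24.000 21.000 90.500

step 0: Δleader=(6.000, 13.000, 18.000°), engaged; cmd=(17.000, 14.000, 9.500°) → follower=(8.000, 27.000, 96.500°)
step 1: Δleader=(-19.000, 9.000, 18.000°), engaged; cmd=(-58.000, 10.000, 9.500°) → follower=(-50.000, 37.000, 106.000°)
step 2: Δleader=(25.000, -17.000, -32.000°), engaged; cmd=(74.000, -16.000, -15.500°) → follower=(24.000, 21.000, 90.500°)
step 3: Δleader=(-15.000, 23.000, -14.000°), disengaged; cmd=(0,0,0) → follower holds at (24.000, 21.000, 90.500°)


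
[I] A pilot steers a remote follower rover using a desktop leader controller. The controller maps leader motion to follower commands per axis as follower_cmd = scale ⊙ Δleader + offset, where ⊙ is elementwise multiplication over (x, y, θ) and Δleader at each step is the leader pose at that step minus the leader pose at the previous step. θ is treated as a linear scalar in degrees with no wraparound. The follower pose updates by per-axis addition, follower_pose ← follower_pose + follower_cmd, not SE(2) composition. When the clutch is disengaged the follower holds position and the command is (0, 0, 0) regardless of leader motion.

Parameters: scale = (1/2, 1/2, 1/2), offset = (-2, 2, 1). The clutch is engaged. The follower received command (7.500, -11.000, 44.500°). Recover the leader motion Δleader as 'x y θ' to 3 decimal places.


19.000 -26.000 87.000

axis x: (7.500 − -2) / (1/2) = 19.000
axis y: (-11.000 − 2) / (1/2) = -26.000
axis θ: (44.500 − 1) / (1/2) = 87.000


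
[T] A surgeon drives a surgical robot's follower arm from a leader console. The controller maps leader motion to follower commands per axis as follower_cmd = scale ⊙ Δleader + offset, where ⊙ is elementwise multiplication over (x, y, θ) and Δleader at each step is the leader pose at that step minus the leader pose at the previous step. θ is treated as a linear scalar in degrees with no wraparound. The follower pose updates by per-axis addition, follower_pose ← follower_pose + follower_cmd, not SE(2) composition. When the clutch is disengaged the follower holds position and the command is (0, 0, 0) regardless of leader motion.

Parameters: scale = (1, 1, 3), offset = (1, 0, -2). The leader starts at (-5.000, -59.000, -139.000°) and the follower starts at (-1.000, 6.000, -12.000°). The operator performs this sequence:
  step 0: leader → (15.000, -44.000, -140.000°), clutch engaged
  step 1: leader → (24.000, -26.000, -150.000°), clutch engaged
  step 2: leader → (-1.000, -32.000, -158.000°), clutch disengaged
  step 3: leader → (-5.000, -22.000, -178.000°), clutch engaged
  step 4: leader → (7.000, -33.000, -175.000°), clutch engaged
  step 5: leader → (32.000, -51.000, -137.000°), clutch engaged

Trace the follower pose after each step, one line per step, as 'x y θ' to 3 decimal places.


20.000 21.000 -17.000
30.000 39.000 -49.000
30.000 39.000 -49.000
27.000 49.000 -111.000
40.000 38.000 -104.000
66.000 20.000 8.000

step 0: Δleader=(20.000, 15.000, -1.000°), engaged; cmd=(21.000, 15.000, -5.000°) → follower=(20.000, 21.000, -17.000°)
step 1: Δleader=(9.000, 18.000, -10.000°), engaged; cmd=(10.000, 18.000, -32.000°) → follower=(30.000, 39.000, -49.000°)
step 2: Δleader=(-25.000, -6.000, -8.000°), disengaged; cmd=(0,0,0) → follower holds at (30.000, 39.000, -49.000°)
step 3: Δleader=(-4.000, 10.000, -20.000°), engaged; cmd=(-3.000, 10.000, -62.000°) → follower=(27.000, 49.000, -111.000°)
step 4: Δleader=(12.000, -11.000, 3.000°), engaged; cmd=(13.000, -11.000, 7.000°) → follower=(40.000, 38.000, -104.000°)
step 5: Δleader=(25.000, -18.000, 38.000°), engaged; cmd=(26.000, -18.000, 112.000°) → follower=(66.000, 20.000, 8.000°)


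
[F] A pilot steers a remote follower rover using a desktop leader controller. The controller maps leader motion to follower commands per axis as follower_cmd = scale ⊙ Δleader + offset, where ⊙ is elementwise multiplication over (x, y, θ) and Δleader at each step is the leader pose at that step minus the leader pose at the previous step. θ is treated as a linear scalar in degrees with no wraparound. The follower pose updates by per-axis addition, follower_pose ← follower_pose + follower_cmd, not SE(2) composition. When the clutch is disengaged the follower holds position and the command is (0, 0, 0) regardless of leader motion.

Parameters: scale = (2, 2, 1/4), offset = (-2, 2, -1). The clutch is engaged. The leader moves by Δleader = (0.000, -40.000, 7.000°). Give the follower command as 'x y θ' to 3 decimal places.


axis x: 2·0.000 + -2 = -2.000
axis y: 2·-40.000 + 2 = -78.000
axis θ: 1/4·7.000 + -1 = 0.750

-2.000 -78.000 0.750


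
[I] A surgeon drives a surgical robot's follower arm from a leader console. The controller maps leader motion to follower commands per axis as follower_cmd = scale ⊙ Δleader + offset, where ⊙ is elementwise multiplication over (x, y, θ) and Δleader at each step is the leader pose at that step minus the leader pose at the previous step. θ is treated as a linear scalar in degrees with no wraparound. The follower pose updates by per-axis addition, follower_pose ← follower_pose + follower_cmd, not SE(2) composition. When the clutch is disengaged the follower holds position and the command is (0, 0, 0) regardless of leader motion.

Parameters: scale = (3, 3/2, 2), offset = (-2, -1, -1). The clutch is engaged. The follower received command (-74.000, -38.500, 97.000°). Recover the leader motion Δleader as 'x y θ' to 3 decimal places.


axis x: (-74.000 − -2) / (3) = -24.000
axis y: (-38.500 − -1) / (3/2) = -25.000
axis θ: (97.000 − -1) / (2) = 49.000

-24.000 -25.000 49.000


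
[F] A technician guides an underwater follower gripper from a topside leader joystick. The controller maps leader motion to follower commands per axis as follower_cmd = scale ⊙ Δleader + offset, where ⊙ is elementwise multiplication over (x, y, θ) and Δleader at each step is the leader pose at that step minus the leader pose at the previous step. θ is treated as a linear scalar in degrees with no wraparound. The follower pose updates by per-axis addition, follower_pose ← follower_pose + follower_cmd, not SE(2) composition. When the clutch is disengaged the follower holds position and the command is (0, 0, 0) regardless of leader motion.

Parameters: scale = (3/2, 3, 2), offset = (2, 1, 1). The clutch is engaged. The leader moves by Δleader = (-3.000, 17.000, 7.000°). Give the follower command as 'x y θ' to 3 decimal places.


axis x: 3/2·-3.000 + 2 = -2.500
axis y: 3·17.000 + 1 = 52.000
axis θ: 2·7.000 + 1 = 15.000

-2.500 52.000 15.000


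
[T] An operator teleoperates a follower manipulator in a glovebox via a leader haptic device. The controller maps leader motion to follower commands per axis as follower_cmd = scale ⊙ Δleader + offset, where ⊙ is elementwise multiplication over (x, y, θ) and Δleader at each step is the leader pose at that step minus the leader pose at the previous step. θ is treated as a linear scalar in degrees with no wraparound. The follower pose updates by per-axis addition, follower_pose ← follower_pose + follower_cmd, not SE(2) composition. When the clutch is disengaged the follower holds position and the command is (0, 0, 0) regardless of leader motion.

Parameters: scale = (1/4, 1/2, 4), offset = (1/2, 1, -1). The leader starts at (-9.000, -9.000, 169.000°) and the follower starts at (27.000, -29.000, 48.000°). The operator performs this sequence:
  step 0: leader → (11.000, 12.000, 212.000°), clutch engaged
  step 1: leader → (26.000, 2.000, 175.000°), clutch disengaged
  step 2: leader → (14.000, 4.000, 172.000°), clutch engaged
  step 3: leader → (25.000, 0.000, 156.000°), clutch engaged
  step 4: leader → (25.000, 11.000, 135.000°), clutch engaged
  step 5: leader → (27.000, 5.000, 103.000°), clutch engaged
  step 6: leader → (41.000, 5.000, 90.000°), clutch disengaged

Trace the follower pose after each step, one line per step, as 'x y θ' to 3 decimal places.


step 0: Δleader=(20.000, 21.000, 43.000°), engaged; cmd=(5.500, 11.500, 171.000°) → follower=(32.500, -17.500, 219.000°)
step 1: Δleader=(15.000, -10.000, -37.000°), disengaged; cmd=(0,0,0) → follower holds at (32.500, -17.500, 219.000°)
step 2: Δleader=(-12.000, 2.000, -3.000°), engaged; cmd=(-2.500, 2.000, -13.000°) → follower=(30.000, -15.500, 206.000°)
step 3: Δleader=(11.000, -4.000, -16.000°), engaged; cmd=(3.250, -1.000, -65.000°) → follower=(33.250, -16.500, 141.000°)
step 4: Δleader=(0.000, 11.000, -21.000°), engaged; cmd=(0.500, 6.500, -85.000°) → follower=(33.750, -10.000, 56.000°)
step 5: Δleader=(2.000, -6.000, -32.000°), engaged; cmd=(1.000, -2.000, -129.000°) → follower=(34.750, -12.000, -73.000°)
step 6: Δleader=(14.000, 0.000, -13.000°), disengaged; cmd=(0,0,0) → follower holds at (34.750, -12.000, -73.000°)

32.500 -17.500 219.000
32.500 -17.500 219.000
30.000 -15.500 206.000
33.250 -16.500 141.000
33.750 -10.000 56.000
34.750 -12.000 -73.000
34.750 -12.000 -73.000


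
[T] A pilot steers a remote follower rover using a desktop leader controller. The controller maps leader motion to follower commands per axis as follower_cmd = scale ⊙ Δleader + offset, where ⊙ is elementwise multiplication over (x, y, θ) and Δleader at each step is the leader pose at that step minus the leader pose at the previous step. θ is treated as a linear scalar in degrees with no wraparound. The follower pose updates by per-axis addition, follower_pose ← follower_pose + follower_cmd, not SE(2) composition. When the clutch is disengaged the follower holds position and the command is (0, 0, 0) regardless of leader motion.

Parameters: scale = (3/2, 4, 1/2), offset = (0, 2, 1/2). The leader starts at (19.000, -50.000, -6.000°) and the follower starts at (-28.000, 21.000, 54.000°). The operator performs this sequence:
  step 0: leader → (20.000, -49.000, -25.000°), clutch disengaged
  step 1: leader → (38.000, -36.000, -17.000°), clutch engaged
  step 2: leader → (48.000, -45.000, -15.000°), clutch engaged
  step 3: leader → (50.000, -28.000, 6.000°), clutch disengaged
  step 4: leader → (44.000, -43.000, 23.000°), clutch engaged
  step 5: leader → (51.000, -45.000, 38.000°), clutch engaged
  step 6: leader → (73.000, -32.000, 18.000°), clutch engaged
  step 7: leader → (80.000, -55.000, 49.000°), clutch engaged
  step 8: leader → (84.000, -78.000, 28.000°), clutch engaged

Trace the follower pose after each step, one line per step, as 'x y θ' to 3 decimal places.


-28.000 21.000 54.000
-1.000 75.000 58.500
14.000 41.000 60.000
14.000 41.000 60.000
5.000 -17.000 69.000
15.500 -23.000 77.000
48.500 31.000 67.500
59.000 -59.000 83.500
65.000 -149.000 73.500

step 0: Δleader=(1.000, 1.000, -19.000°), disengaged; cmd=(0,0,0) → follower holds at (-28.000, 21.000, 54.000°)
step 1: Δleader=(18.000, 13.000, 8.000°), engaged; cmd=(27.000, 54.000, 4.500°) → follower=(-1.000, 75.000, 58.500°)
step 2: Δleader=(10.000, -9.000, 2.000°), engaged; cmd=(15.000, -34.000, 1.500°) → follower=(14.000, 41.000, 60.000°)
step 3: Δleader=(2.000, 17.000, 21.000°), disengaged; cmd=(0,0,0) → follower holds at (14.000, 41.000, 60.000°)
step 4: Δleader=(-6.000, -15.000, 17.000°), engaged; cmd=(-9.000, -58.000, 9.000°) → follower=(5.000, -17.000, 69.000°)
step 5: Δleader=(7.000, -2.000, 15.000°), engaged; cmd=(10.500, -6.000, 8.000°) → follower=(15.500, -23.000, 77.000°)
step 6: Δleader=(22.000, 13.000, -20.000°), engaged; cmd=(33.000, 54.000, -9.500°) → follower=(48.500, 31.000, 67.500°)
step 7: Δleader=(7.000, -23.000, 31.000°), engaged; cmd=(10.500, -90.000, 16.000°) → follower=(59.000, -59.000, 83.500°)
step 8: Δleader=(4.000, -23.000, -21.000°), engaged; cmd=(6.000, -90.000, -10.000°) → follower=(65.000, -149.000, 73.500°)


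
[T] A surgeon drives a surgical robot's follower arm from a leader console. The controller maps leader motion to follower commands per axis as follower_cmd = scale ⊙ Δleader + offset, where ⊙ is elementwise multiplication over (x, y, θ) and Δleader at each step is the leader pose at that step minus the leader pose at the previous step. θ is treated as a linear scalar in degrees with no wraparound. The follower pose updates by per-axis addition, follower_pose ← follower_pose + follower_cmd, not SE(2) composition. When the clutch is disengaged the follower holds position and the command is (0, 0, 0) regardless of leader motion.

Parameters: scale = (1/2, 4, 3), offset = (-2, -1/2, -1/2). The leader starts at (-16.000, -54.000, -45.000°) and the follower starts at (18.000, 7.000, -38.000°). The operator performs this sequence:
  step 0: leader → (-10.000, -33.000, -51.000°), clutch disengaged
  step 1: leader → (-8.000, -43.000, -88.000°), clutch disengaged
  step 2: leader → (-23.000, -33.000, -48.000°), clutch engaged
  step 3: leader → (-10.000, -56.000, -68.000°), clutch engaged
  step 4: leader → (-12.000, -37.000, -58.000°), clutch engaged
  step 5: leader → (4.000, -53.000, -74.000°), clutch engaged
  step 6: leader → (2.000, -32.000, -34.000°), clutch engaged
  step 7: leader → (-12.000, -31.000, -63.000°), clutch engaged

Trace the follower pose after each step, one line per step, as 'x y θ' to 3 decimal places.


18.000 7.000 -38.000
18.000 7.000 -38.000
8.500 46.500 81.500
13.000 -46.000 21.000
10.000 29.500 50.500
16.000 -35.000 2.000
13.000 48.500 121.500
4.000 52.000 34.000

step 0: Δleader=(6.000, 21.000, -6.000°), disengaged; cmd=(0,0,0) → follower holds at (18.000, 7.000, -38.000°)
step 1: Δleader=(2.000, -10.000, -37.000°), disengaged; cmd=(0,0,0) → follower holds at (18.000, 7.000, -38.000°)
step 2: Δleader=(-15.000, 10.000, 40.000°), engaged; cmd=(-9.500, 39.500, 119.500°) → follower=(8.500, 46.500, 81.500°)
step 3: Δleader=(13.000, -23.000, -20.000°), engaged; cmd=(4.500, -92.500, -60.500°) → follower=(13.000, -46.000, 21.000°)
step 4: Δleader=(-2.000, 19.000, 10.000°), engaged; cmd=(-3.000, 75.500, 29.500°) → follower=(10.000, 29.500, 50.500°)
step 5: Δleader=(16.000, -16.000, -16.000°), engaged; cmd=(6.000, -64.500, -48.500°) → follower=(16.000, -35.000, 2.000°)
step 6: Δleader=(-2.000, 21.000, 40.000°), engaged; cmd=(-3.000, 83.500, 119.500°) → follower=(13.000, 48.500, 121.500°)
step 7: Δleader=(-14.000, 1.000, -29.000°), engaged; cmd=(-9.000, 3.500, -87.500°) → follower=(4.000, 52.000, 34.000°)


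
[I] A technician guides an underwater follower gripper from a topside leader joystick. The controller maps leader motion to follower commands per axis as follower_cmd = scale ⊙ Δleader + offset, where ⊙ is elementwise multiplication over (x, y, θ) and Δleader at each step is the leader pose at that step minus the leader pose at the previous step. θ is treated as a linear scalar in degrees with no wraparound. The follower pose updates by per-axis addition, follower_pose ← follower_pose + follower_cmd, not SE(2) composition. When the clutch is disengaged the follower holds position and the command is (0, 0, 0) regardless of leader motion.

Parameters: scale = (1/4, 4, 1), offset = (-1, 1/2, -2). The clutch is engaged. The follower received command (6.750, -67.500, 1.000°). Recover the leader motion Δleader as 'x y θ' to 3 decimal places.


axis x: (6.750 − -1) / (1/4) = 31.000
axis y: (-67.500 − 1/2) / (4) = -17.000
axis θ: (1.000 − -2) / (1) = 3.000

31.000 -17.000 3.000


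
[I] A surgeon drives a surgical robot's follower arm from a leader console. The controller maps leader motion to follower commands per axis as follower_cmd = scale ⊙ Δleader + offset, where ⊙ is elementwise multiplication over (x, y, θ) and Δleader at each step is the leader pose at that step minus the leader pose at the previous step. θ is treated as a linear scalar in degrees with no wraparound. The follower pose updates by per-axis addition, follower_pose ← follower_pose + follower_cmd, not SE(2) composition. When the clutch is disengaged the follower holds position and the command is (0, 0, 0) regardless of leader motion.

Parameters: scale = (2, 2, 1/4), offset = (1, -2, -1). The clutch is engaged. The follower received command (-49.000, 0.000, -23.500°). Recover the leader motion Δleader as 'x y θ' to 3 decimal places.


axis x: (-49.000 − 1) / (2) = -25.000
axis y: (0.000 − -2) / (2) = 1.000
axis θ: (-23.500 − -1) / (1/4) = -90.000

-25.000 1.000 -90.000


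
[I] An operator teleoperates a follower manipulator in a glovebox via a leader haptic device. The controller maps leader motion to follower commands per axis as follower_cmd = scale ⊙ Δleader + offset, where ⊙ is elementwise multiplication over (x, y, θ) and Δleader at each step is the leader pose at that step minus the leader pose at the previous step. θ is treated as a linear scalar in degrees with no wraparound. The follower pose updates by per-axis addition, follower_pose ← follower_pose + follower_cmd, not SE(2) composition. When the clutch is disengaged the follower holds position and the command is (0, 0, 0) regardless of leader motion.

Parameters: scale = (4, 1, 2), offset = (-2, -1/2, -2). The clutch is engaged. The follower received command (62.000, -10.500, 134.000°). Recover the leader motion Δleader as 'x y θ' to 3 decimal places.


axis x: (62.000 − -2) / (4) = 16.000
axis y: (-10.500 − -1/2) / (1) = -10.000
axis θ: (134.000 − -2) / (2) = 68.000

16.000 -10.000 68.000


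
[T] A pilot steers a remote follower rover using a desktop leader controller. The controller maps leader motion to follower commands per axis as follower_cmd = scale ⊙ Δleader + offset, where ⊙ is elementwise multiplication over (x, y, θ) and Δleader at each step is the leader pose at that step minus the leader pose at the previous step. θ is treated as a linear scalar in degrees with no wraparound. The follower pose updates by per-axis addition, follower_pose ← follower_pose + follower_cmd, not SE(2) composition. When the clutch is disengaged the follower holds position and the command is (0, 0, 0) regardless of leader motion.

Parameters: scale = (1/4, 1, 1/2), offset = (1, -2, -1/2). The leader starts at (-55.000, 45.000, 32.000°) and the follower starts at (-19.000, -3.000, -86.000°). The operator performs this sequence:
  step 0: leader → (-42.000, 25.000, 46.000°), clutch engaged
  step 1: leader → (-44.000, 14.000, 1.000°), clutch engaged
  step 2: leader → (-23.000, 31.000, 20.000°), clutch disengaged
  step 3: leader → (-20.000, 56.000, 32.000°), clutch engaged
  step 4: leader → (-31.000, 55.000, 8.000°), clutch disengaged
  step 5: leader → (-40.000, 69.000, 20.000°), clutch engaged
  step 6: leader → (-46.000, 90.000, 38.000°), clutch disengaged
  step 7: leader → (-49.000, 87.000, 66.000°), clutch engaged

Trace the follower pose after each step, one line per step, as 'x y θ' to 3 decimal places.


-14.750 -25.000 -79.500
-14.250 -38.000 -102.500
-14.250 -38.000 -102.500
-12.500 -15.000 -97.000
-12.500 -15.000 -97.000
-13.750 -3.000 -91.500
-13.750 -3.000 -91.500
-13.500 -8.000 -78.000

step 0: Δleader=(13.000, -20.000, 14.000°), engaged; cmd=(4.250, -22.000, 6.500°) → follower=(-14.750, -25.000, -79.500°)
step 1: Δleader=(-2.000, -11.000, -45.000°), engaged; cmd=(0.500, -13.000, -23.000°) → follower=(-14.250, -38.000, -102.500°)
step 2: Δleader=(21.000, 17.000, 19.000°), disengaged; cmd=(0,0,0) → follower holds at (-14.250, -38.000, -102.500°)
step 3: Δleader=(3.000, 25.000, 12.000°), engaged; cmd=(1.750, 23.000, 5.500°) → follower=(-12.500, -15.000, -97.000°)
step 4: Δleader=(-11.000, -1.000, -24.000°), disengaged; cmd=(0,0,0) → follower holds at (-12.500, -15.000, -97.000°)
step 5: Δleader=(-9.000, 14.000, 12.000°), engaged; cmd=(-1.250, 12.000, 5.500°) → follower=(-13.750, -3.000, -91.500°)
step 6: Δleader=(-6.000, 21.000, 18.000°), disengaged; cmd=(0,0,0) → follower holds at (-13.750, -3.000, -91.500°)
step 7: Δleader=(-3.000, -3.000, 28.000°), engaged; cmd=(0.250, -5.000, 13.500°) → follower=(-13.500, -8.000, -78.000°)


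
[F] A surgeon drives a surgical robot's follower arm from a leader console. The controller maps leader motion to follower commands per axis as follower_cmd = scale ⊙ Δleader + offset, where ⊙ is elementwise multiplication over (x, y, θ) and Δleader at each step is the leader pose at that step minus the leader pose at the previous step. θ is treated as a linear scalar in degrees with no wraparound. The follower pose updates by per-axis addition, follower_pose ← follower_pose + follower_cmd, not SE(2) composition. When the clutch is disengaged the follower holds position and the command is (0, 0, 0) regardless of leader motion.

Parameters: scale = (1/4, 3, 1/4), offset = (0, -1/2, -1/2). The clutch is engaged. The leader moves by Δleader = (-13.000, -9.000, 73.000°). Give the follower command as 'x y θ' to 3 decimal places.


axis x: 1/4·-13.000 + 0 = -3.250
axis y: 3·-9.000 + -1/2 = -27.500
axis θ: 1/4·73.000 + -1/2 = 17.750

-3.250 -27.500 17.750


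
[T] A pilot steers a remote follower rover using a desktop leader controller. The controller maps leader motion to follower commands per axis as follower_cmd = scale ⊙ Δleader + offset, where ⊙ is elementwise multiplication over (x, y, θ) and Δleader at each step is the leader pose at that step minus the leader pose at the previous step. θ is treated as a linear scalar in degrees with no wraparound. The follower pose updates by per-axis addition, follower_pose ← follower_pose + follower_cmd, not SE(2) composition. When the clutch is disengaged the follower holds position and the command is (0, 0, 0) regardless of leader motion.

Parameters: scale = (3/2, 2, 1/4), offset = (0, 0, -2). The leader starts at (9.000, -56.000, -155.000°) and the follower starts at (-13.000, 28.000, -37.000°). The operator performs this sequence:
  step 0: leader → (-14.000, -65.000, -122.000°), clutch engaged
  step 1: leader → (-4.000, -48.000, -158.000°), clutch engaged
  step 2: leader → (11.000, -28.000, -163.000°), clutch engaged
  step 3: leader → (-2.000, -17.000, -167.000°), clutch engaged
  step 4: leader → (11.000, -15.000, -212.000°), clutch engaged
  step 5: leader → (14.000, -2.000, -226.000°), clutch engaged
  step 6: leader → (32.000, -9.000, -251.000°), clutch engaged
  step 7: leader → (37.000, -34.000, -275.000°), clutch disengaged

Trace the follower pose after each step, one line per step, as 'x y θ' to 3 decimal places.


-47.500 10.000 -30.750
-32.500 44.000 -41.750
-10.000 84.000 -45.000
-29.500 106.000 -48.000
-10.000 110.000 -61.250
-5.500 136.000 -66.750
21.500 122.000 -75.000
21.500 122.000 -75.000

step 0: Δleader=(-23.000, -9.000, 33.000°), engaged; cmd=(-34.500, -18.000, 6.250°) → follower=(-47.500, 10.000, -30.750°)
step 1: Δleader=(10.000, 17.000, -36.000°), engaged; cmd=(15.000, 34.000, -11.000°) → follower=(-32.500, 44.000, -41.750°)
step 2: Δleader=(15.000, 20.000, -5.000°), engaged; cmd=(22.500, 40.000, -3.250°) → follower=(-10.000, 84.000, -45.000°)
step 3: Δleader=(-13.000, 11.000, -4.000°), engaged; cmd=(-19.500, 22.000, -3.000°) → follower=(-29.500, 106.000, -48.000°)
step 4: Δleader=(13.000, 2.000, -45.000°), engaged; cmd=(19.500, 4.000, -13.250°) → follower=(-10.000, 110.000, -61.250°)
step 5: Δleader=(3.000, 13.000, -14.000°), engaged; cmd=(4.500, 26.000, -5.500°) → follower=(-5.500, 136.000, -66.750°)
step 6: Δleader=(18.000, -7.000, -25.000°), engaged; cmd=(27.000, -14.000, -8.250°) → follower=(21.500, 122.000, -75.000°)
step 7: Δleader=(5.000, -25.000, -24.000°), disengaged; cmd=(0,0,0) → follower holds at (21.500, 122.000, -75.000°)


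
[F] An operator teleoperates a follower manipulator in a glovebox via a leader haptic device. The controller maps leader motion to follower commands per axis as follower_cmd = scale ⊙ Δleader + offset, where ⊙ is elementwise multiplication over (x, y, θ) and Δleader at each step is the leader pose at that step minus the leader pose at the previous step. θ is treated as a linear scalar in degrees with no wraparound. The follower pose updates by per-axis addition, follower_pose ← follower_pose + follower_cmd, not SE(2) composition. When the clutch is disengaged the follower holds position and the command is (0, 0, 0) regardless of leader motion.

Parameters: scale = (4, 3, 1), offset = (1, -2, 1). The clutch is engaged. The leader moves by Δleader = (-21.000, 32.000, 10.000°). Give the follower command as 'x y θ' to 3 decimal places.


-83.000 94.000 11.000

axis x: 4·-21.000 + 1 = -83.000
axis y: 3·32.000 + -2 = 94.000
axis θ: 1·10.000 + 1 = 11.000


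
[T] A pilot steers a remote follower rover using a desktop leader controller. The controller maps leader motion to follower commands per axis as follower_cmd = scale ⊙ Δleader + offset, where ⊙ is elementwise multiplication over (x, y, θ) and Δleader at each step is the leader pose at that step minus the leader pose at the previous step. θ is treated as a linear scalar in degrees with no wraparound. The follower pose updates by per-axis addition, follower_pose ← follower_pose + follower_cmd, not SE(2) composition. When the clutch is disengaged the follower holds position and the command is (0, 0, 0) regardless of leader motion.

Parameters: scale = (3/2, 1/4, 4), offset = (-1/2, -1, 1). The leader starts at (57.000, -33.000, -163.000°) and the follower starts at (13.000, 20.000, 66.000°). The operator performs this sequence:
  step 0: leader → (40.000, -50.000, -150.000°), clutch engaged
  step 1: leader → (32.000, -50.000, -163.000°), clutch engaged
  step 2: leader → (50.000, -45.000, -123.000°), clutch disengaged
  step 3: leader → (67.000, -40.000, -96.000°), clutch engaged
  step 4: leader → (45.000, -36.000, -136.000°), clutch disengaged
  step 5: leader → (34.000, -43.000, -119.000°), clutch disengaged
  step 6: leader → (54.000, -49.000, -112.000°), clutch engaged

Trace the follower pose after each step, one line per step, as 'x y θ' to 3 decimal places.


step 0: Δleader=(-17.000, -17.000, 13.000°), engaged; cmd=(-26.000, -5.250, 53.000°) → follower=(-13.000, 14.750, 119.000°)
step 1: Δleader=(-8.000, 0.000, -13.000°), engaged; cmd=(-12.500, -1.000, -51.000°) → follower=(-25.500, 13.750, 68.000°)
step 2: Δleader=(18.000, 5.000, 40.000°), disengaged; cmd=(0,0,0) → follower holds at (-25.500, 13.750, 68.000°)
step 3: Δleader=(17.000, 5.000, 27.000°), engaged; cmd=(25.000, 0.250, 109.000°) → follower=(-0.500, 14.000, 177.000°)
step 4: Δleader=(-22.000, 4.000, -40.000°), disengaged; cmd=(0,0,0) → follower holds at (-0.500, 14.000, 177.000°)
step 5: Δleader=(-11.000, -7.000, 17.000°), disengaged; cmd=(0,0,0) → follower holds at (-0.500, 14.000, 177.000°)
step 6: Δleader=(20.000, -6.000, 7.000°), engaged; cmd=(29.500, -2.500, 29.000°) → follower=(29.000, 11.500, 206.000°)

-13.000 14.750 119.000
-25.500 13.750 68.000
-25.500 13.750 68.000
-0.500 14.000 177.000
-0.500 14.000 177.000
-0.500 14.000 177.000
29.000 11.500 206.000
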